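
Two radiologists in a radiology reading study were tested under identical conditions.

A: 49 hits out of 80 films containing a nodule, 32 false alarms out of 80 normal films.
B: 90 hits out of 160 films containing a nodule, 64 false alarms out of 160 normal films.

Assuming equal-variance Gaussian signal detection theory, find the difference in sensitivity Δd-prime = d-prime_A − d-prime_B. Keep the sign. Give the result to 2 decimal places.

Δd-prime = 0.13

A: z(0.6125) = 0.286, z(0.4000) = -0.253, d' = 0.539
B: z(0.5625) = 0.157, z(0.4000) = -0.253, d' = 0.410
Δd' = d'_A − d'_B = 0.539 − 0.410 = 0.129
A has the higher sensitivity.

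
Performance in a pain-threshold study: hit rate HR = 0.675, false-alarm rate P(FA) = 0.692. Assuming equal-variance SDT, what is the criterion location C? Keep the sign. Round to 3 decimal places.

C = -0.478

Φ⁻¹(H) = Φ⁻¹(0.675) = 0.4538
Φ⁻¹(FA) = Φ⁻¹(0.692) = 0.5015
c = −½·[z(H) + z(FA)] = −0.5 × (0.4538 + 0.5015) = -0.47765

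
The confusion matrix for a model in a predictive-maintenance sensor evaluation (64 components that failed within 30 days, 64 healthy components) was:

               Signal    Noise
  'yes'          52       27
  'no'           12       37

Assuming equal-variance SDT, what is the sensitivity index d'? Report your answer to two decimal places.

d' = 1.08

H = 52/64 = 0.8125
FA = 27/64 = 0.4219
z(0.8125) = 0.8871, z(0.4219) = -0.1970
d' = z(H) − z(FA) = 0.8871 − (-0.1970) = 1.0841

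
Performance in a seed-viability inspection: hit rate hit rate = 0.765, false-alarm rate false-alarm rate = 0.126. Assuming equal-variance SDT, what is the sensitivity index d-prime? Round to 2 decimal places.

d-prime = 1.87

z(0.765) = 0.7225, z(0.126) = -1.1455
d' = z(H) − z(FA) = 0.7225 − (-1.1455) = 1.8680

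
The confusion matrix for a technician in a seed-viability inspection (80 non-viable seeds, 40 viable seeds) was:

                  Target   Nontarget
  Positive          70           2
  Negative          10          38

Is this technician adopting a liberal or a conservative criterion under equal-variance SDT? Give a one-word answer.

conservative

z(H) = 1.150, z(FA) = -1.645
c = −½·(z(H) + z(FA)) = 0.2475
c > 0 → conservative criterion (biased toward responding “no”).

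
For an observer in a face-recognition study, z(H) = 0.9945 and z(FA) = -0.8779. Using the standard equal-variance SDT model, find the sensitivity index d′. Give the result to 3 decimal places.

d′ = 1.872

d' = z(H) − z(FA) = 0.9945 − (-0.8779) = 1.8724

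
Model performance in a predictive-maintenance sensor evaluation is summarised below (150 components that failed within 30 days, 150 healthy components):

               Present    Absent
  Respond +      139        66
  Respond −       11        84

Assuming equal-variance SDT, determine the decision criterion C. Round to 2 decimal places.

C = -0.65

H = 139/150 = 0.9267
FA = 66/150 = 0.4400
z(0.9267) = 1.4516, z(0.4400) = -0.1510
c = −½·[z(H) + z(FA)] = −0.5 × (1.4516 + (-0.1510)) = -0.6503
c < 0: the model has a liberal response bias.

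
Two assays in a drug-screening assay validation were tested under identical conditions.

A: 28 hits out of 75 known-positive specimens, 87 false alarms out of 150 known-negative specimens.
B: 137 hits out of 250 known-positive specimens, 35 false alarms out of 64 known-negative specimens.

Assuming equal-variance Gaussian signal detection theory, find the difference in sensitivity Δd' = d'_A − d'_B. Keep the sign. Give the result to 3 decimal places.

A: z(0.3733) = -0.3231, z(0.5800) = 0.2019, d' = -0.5250
B: z(0.5480) = 0.1206, z(0.5469) = 0.1178, d' = 0.0028
Δd' = d'_A − d'_B = -0.5250 − 0.0028 = -0.5278
B has the higher sensitivity.

Δd' = -0.528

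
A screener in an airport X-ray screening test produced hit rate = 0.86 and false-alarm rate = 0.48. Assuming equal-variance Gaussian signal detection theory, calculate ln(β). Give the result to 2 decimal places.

z(0.86) = 1.080, z(0.48) = -0.050
ln β = −½·[z(H)² − z(FA)²] = −0.5 × (1.166 − 0.003) = -0.5815

ln β = -0.58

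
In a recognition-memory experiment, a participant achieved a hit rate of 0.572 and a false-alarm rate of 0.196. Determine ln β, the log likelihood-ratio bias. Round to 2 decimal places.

ln β = 0.35

z(H) = z(0.572) = 0.181
z(FA) = z(0.196) = -0.856
ln β = −½·[z(H)² − z(FA)²] = −0.5 × (0.033 − 0.733) = 0.350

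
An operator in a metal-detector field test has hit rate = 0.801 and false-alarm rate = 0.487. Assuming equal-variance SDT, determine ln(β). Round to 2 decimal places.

z(H) = z(0.801) = 0.845
z(FA) = z(0.487) = -0.033
ln β = −½·[z(H)² − z(FA)²] = −0.5 × (0.714 − 0.001) = -0.3565

ln β = -0.36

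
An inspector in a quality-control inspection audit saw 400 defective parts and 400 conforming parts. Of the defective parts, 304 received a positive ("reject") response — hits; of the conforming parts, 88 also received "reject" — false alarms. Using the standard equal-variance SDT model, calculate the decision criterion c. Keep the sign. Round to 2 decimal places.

H = 304/400 = 0.7600
FA = 88/400 = 0.2200
Φ⁻¹(H) = 0.706
Φ⁻¹(FA) = -0.772
c = −½·[z(H) + z(FA)] = −0.5 × (0.706 + (-0.772)) = 0.033

c = 0.03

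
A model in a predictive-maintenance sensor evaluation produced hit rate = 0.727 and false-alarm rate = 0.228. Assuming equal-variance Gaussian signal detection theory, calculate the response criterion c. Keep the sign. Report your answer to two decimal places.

c = 0.07

z(H) = z(0.727) = 0.604
z(FA) = z(0.228) = -0.745
c = −½·[z(H) + z(FA)] = −0.5 × (0.604 + (-0.745)) = 0.0705
c > 0: the model has a conservative response bias.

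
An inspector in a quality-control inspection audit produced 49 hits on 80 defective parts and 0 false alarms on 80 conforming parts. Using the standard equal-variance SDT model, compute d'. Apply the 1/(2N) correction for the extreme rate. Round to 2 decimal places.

The false-alarm rate is 0/80 = 0, so apply the 1/(2N) correction: FA → 1/(2·80) = 0.00625.
z(H) = z(0.61250) = 0.286
z(FA) = z(0.00625) = -2.498
d' = 0.286 − (-2.498) = 2.784

d' = 2.78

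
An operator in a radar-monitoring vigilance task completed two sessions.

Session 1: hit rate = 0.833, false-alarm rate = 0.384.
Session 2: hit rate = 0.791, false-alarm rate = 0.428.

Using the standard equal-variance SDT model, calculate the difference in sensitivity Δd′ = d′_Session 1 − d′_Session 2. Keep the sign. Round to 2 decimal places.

Session 1: z(0.833) = 0.966, z(0.384) = -0.295, d' = 1.261
Session 2: z(0.791) = 0.810, z(0.428) = -0.181, d' = 0.991
Δd' = d'_Session 1 − d'_Session 2 = 1.261 − 0.991 = 0.270
Session 1 has the higher sensitivity.

Δd′ = 0.27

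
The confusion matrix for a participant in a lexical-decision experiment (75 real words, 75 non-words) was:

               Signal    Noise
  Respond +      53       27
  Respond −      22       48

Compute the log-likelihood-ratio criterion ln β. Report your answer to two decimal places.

H = 53/75 = 0.7067
FA = 27/75 = 0.3600
z(0.7067) = 0.544, z(0.3600) = -0.358
ln β = −½·[z(H)² − z(FA)²] = −0.5 × (0.296 − 0.128) = -0.084

ln β = -0.08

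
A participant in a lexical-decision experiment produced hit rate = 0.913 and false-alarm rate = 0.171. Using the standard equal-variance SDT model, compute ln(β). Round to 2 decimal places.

Φ⁻¹(H) = Φ⁻¹(0.913) = 1.359
Φ⁻¹(FA) = Φ⁻¹(0.171) = -0.950
ln β = −½·[z(H)² − z(FA)²] = −0.5 × (1.847 − 0.903) = -0.472

ln β = -0.47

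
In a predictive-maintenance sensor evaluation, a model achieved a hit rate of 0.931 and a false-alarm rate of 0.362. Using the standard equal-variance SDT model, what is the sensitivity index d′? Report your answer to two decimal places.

d′ = 1.84

z(H) = 1.4833
z(FA) = -0.3531
d' = z(H) − z(FA) = 1.4833 − (-0.3531) = 1.8364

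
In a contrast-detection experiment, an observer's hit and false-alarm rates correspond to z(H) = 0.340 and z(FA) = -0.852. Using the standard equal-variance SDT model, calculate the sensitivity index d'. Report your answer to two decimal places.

d' = z(H) − z(FA) = 0.340 − (-0.852) = 1.192

d' = 1.19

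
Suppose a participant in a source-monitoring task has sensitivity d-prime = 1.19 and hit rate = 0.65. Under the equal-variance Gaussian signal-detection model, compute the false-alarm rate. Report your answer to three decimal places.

false-alarm rate = 0.211

z(hit rate) = z(0.65) = 0.3853
z(FA) = z(H) − d' = 0.3853 − 1.19 = -0.8047
false-alarm rate = Φ(-0.8047) = 0.2105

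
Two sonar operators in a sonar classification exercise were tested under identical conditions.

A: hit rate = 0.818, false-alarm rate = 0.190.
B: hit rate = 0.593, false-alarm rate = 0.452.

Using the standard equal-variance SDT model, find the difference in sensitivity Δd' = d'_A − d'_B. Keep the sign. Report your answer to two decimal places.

A: z(0.818) = 0.908, z(0.190) = -0.878, d' = 1.786
B: z(0.593) = 0.235, z(0.452) = -0.121, d' = 0.356
Δd' = d'_A − d'_B = 1.786 − 0.356 = 1.430
A has the higher sensitivity.

Δd' = 1.43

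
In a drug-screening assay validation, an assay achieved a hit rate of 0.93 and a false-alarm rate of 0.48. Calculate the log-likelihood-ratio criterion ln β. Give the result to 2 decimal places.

z(H) = z(0.93) = 1.476
z(FA) = z(0.48) = -0.050
ln β = −½·[z(H)² − z(FA)²] = −0.5 × (2.179 − 0.003) = -1.088

ln β = -1.09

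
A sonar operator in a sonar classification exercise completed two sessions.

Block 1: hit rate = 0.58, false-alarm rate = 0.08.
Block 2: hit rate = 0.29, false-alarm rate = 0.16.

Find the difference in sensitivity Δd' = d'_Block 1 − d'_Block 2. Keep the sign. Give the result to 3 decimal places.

Δd' = 1.166

Block 1: z(0.58) = 0.2019, z(0.08) = -1.4051, d' = 1.6070
Block 2: z(0.29) = -0.5534, z(0.16) = -0.9945, d' = 0.4411
Δd' = d'_Block 1 − d'_Block 2 = 1.6070 − 0.4411 = 1.1659
Block 1 has the higher sensitivity.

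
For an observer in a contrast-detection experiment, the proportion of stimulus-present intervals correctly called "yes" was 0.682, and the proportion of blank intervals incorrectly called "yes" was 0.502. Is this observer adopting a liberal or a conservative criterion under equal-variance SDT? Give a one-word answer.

z(H) = 0.473, z(FA) = 0.005
c = −½·(z(H) + z(FA)) = -0.239
c < 0 → liberal criterion (biased toward responding “yes”).

liberal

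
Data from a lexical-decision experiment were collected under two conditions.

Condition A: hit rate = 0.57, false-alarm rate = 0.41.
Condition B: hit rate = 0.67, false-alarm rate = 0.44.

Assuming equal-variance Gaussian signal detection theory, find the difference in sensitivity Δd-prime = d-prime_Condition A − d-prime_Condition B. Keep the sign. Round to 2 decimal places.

Δd-prime = -0.19

Condition A: z(0.57) = 0.176, z(0.41) = -0.228, d' = 0.404
Condition B: z(0.67) = 0.440, z(0.44) = -0.151, d' = 0.591
Δd' = d'_Condition A − d'_Condition B = 0.404 − 0.591 = -0.187
Condition B has the higher sensitivity.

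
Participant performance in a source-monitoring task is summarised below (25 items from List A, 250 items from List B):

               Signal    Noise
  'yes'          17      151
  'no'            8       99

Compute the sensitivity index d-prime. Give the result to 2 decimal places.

d-prime = 0.20

H = 17/25 = 0.6800
FA = 151/250 = 0.6040
Φ⁻¹(H) = Φ⁻¹(0.6800) = 0.4677
Φ⁻¹(FA) = Φ⁻¹(0.6040) = 0.2637
d' = z(H) − z(FA) = 0.4677 − 0.2637 = 0.2040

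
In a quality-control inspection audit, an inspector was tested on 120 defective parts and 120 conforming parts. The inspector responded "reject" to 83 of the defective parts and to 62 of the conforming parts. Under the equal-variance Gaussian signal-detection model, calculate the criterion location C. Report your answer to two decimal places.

H = 83/120 = 0.6917
FA = 62/120 = 0.5167
z(H) = 0.501
z(FA) = 0.042
c = −½·[z(H) + z(FA)] = −0.5 × (0.501 + 0.042) = -0.2715

C = -0.27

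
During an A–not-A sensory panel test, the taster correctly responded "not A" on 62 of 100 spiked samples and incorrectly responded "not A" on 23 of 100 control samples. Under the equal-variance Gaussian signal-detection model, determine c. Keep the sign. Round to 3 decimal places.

c = 0.217

H = 62/100 = 0.6200
FA = 23/100 = 0.2300
z(0.6200) = 0.3055, z(0.2300) = -0.7388
c = −½·[z(H) + z(FA)] = −0.5 × (0.3055 + (-0.7388)) = 0.21665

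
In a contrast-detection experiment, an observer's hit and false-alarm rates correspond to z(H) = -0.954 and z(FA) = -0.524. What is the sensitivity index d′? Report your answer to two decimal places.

d' = z(H) − z(FA) = -0.954 − (-0.524) = -0.430

d′ = -0.43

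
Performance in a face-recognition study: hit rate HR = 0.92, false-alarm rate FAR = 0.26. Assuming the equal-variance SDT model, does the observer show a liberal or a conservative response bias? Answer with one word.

liberal

z(H) = 1.405, z(FA) = -0.643
c = −½·(z(H) + z(FA)) = -0.381
c < 0 → liberal criterion (biased toward responding “yes”).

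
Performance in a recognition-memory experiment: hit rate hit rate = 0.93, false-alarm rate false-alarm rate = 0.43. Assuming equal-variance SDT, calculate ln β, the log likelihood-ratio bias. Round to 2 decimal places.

ln β = -1.07

Φ⁻¹(0.93) = 1.476, Φ⁻¹(0.43) = -0.176
ln β = −½·[z(H)² − z(FA)²] = −0.5 × (2.179 − 0.031) = -1.074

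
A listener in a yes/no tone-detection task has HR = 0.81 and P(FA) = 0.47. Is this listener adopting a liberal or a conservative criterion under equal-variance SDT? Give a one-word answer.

liberal

z(H) = 0.878, z(FA) = -0.075
c = −½·(z(H) + z(FA)) = -0.4015
c < 0 → liberal criterion (biased toward responding “yes”).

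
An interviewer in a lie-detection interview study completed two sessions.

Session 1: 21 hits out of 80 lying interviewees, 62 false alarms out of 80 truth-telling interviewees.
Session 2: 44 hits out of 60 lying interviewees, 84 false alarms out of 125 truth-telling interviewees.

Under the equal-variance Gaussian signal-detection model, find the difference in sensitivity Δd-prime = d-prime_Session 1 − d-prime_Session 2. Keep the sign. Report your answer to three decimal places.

Session 1: z(0.2625) = -0.6357, z(0.7750) = 0.7554, d' = -1.3911
Session 2: z(0.7333) = 0.6228, z(0.6720) = 0.4454, d' = 0.1774
Δd' = d'_Session 1 − d'_Session 2 = -1.3911 − 0.1774 = -1.5685
Session 2 has the higher sensitivity.

Δd-prime = -1.569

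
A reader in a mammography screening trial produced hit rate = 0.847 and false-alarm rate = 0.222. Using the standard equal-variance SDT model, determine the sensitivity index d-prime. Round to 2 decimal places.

d-prime = 1.79

Φ⁻¹(0.847) = 1.0237, Φ⁻¹(0.222) = -0.7655
d' = z(H) − z(FA) = 1.0237 − (-0.7655) = 1.7892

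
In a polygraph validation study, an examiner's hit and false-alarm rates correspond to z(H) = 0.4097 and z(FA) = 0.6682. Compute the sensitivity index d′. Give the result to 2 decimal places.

d' = z(H) − z(FA) = 0.4097 − 0.6682 = -0.2585

d′ = -0.26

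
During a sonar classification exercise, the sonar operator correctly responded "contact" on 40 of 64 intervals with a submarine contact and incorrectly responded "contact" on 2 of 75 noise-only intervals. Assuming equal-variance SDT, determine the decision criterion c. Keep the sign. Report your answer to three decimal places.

H = 40/64 = 0.6250
FA = 2/75 = 0.0267
z(H) = z(0.6250) = 0.3186
z(FA) = z(0.0267) = -1.9317
c = −½·[z(H) + z(FA)] = −0.5 × (0.3186 + (-1.9317)) = 0.80655

c = 0.807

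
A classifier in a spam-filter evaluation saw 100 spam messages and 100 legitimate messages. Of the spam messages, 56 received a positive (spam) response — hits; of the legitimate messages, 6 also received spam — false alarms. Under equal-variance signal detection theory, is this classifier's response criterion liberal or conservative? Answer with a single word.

z(H) = 0.151, z(FA) = -1.555
c = −½·(z(H) + z(FA)) = 0.702
c > 0 → conservative criterion (biased toward responding “no”).

conservative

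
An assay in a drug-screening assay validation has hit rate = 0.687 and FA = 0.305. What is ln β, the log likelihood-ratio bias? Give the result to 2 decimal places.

z(H) = z(0.687) = 0.487
z(FA) = z(0.305) = -0.510
ln β = −½·[z(H)² − z(FA)²] = −0.5 × (0.237 − 0.260) = 0.0115

ln β = 0.01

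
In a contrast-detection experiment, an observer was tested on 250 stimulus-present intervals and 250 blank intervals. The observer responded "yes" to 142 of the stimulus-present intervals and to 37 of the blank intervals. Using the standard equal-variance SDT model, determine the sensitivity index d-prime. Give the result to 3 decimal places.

H = 142/250 = 0.5680
FA = 37/250 = 0.1480
Φ⁻¹(H) = Φ⁻¹(0.5680) = 0.1713
Φ⁻¹(FA) = Φ⁻¹(0.1480) = -1.0450
d' = z(H) − z(FA) = 0.1713 − (-1.0450) = 1.2163

d-prime = 1.216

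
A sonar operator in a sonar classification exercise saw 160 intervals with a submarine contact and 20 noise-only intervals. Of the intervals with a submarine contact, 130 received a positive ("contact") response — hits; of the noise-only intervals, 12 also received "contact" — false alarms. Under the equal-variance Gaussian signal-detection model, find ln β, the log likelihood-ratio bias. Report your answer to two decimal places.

ln β = -0.36

H = 130/160 = 0.8125
FA = 12/20 = 0.6000
Φ⁻¹(H) = 0.887
Φ⁻¹(FA) = 0.253
ln β = −½·[z(H)² − z(FA)²] = −0.5 × (0.787 − 0.064) = -0.3615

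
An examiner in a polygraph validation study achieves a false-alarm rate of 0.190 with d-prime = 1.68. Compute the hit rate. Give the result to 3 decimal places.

hit rate = 0.789

z(false-alarm rate) = z(0.190) = -0.8779
z(H) = z(FA) + d' = -0.8779 + 1.68 = 0.8021
hit rate = Φ(0.8021) = 0.7888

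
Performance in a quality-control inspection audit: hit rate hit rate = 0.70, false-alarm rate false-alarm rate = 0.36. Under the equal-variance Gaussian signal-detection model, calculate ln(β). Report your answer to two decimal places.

z(H) = 0.524
z(FA) = -0.358
ln β = −½·[z(H)² − z(FA)²] = −0.5 × (0.275 − 0.128) = -0.0735

ln β = -0.07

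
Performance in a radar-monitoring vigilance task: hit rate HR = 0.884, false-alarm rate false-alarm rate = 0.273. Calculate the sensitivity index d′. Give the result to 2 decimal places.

Φ⁻¹(H) = Φ⁻¹(0.884) = 1.1952
Φ⁻¹(FA) = Φ⁻¹(0.273) = -0.6038
d' = z(H) − z(FA) = 1.1952 − (-0.6038) = 1.7990

d′ = 1.80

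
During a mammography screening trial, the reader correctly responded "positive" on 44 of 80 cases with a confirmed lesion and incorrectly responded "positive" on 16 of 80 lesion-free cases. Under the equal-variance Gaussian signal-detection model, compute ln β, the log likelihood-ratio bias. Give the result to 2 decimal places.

ln β = 0.35

H = 44/80 = 0.5500
FA = 16/80 = 0.2000
z(H) = z(0.5500) = 0.126
z(FA) = z(0.2000) = -0.842
ln β = −½·[z(H)² − z(FA)²] = −0.5 × (0.016 − 0.709) = 0.3465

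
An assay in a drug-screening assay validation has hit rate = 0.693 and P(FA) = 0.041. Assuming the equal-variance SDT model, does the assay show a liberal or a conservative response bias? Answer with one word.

conservative

z(H) = 0.504, z(FA) = -1.739
c = −½·(z(H) + z(FA)) = 0.6175
c > 0 → conservative criterion (biased toward responding “no”).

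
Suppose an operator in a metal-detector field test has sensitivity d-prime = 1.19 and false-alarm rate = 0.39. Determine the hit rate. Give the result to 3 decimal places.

z(false-alarm rate) = z(0.39) = -0.2793
z(H) = z(FA) + d' = -0.2793 + 1.19 = 0.9107
hit rate = Φ(0.9107) = 0.8188

hit rate = 0.819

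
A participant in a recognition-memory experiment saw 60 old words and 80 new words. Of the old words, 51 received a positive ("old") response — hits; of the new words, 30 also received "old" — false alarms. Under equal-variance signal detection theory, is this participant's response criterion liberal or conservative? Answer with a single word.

liberal

z(H) = 1.036, z(FA) = -0.319
c = −½·(z(H) + z(FA)) = -0.3585
c < 0 → liberal criterion (biased toward responding “yes”).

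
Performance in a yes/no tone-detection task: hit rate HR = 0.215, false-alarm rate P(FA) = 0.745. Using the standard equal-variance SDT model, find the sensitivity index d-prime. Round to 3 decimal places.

d-prime = -1.448

z(H) = -0.7892
z(FA) = 0.6588
d' = z(H) − z(FA) = -0.7892 − 0.6588 = -1.4480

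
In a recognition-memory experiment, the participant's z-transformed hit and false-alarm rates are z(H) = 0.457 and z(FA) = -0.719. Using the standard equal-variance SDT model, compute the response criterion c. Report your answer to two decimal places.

c = −½·[z(H) + z(FA)] = −½·(0.457 + (-0.719)) = 0.131
c > 0: the participant has a conservative response bias.

c = 0.13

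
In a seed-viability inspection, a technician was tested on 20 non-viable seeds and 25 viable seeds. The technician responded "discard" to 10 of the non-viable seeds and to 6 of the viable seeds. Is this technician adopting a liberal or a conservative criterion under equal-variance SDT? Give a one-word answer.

z(H) = 0.000, z(FA) = -0.706
c = −½·(z(H) + z(FA)) = 0.353
c > 0 → conservative criterion (biased toward responding “no”).

conservative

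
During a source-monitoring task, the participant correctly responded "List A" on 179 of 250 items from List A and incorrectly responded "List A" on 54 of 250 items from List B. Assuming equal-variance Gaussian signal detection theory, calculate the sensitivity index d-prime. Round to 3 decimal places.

H = 179/250 = 0.7160
FA = 54/250 = 0.2160
z(H) = z(0.7160) = 0.5710
z(FA) = z(0.2160) = -0.7858
d' = z(H) − z(FA) = 0.5710 − (-0.7858) = 1.3568

d-prime = 1.357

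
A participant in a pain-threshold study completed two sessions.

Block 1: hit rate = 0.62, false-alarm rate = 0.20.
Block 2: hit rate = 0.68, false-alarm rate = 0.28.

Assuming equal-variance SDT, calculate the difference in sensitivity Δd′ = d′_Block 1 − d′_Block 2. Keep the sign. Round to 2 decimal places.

Block 1: z(0.62) = 0.305, z(0.20) = -0.842, d' = 1.147
Block 2: z(0.68) = 0.468, z(0.28) = -0.583, d' = 1.051
Δd' = d'_Block 1 − d'_Block 2 = 1.147 − 1.051 = 0.096
Block 1 has the higher sensitivity.

Δd′ = 0.10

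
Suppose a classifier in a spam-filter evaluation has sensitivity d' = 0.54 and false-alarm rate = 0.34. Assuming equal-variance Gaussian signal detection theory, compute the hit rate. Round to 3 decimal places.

hit rate = 0.551

z(false-alarm rate) = z(0.34) = -0.4125
z(H) = z(FA) + d' = -0.4125 + 0.54 = 0.1275
hit rate = Φ(0.1275) = 0.5507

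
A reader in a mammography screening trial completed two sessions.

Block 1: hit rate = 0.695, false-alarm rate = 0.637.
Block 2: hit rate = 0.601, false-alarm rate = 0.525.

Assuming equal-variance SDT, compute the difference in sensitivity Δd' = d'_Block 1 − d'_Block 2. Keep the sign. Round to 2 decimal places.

Block 1: z(0.695) = 0.510, z(0.637) = 0.350, d' = 0.160
Block 2: z(0.601) = 0.256, z(0.525) = 0.063, d' = 0.193
Δd' = d'_Block 1 − d'_Block 2 = 0.160 − 0.193 = -0.033
Block 2 has the higher sensitivity.

Δd' = -0.03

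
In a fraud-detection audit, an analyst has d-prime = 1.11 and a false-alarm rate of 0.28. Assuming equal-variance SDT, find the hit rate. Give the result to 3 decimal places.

hit rate = 0.701

z(false-alarm rate) = z(0.28) = -0.5828
z(H) = z(FA) + d' = -0.5828 + 1.11 = 0.5272
hit rate = Φ(0.5272) = 0.7010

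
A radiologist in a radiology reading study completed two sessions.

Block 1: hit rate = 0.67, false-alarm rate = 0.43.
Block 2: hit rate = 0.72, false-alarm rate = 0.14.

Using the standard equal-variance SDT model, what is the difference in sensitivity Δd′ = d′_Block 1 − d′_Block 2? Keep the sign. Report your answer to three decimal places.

Block 1: z(0.67) = 0.4399, z(0.43) = -0.1764, d' = 0.6163
Block 2: z(0.72) = 0.5828, z(0.14) = -1.0803, d' = 1.6631
Δd' = d'_Block 1 − d'_Block 2 = 0.6163 − 1.6631 = -1.0468
Block 2 has the higher sensitivity.

Δd′ = -1.047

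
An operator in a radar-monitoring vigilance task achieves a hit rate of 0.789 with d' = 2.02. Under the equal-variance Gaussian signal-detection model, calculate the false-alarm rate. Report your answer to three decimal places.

false-alarm rate = 0.112

z(hit rate) = z(0.789) = 0.8030
z(FA) = z(H) − d' = 0.8030 − 2.02 = -1.2170
false-alarm rate = Φ(-1.2170) = 0.1118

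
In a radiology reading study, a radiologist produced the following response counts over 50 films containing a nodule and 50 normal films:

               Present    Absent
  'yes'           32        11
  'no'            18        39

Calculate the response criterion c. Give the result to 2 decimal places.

c = 0.21

H = 32/50 = 0.6400
FA = 11/50 = 0.2200
Φ⁻¹(H) = Φ⁻¹(0.6400) = 0.3585
Φ⁻¹(FA) = Φ⁻¹(0.2200) = -0.7722
c = −½·[z(H) + z(FA)] = −0.5 × (0.3585 + (-0.7722)) = 0.20685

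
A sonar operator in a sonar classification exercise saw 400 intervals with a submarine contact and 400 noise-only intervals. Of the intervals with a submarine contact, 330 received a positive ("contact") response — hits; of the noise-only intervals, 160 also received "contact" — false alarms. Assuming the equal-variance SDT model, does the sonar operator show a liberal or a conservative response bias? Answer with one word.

z(H) = 0.935, z(FA) = -0.253
c = −½·(z(H) + z(FA)) = -0.341
c < 0 → liberal criterion (biased toward responding “yes”).

liberal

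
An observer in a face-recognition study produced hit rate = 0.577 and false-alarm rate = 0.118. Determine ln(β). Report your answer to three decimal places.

ln β = 0.683

z(0.577) = 0.1942, z(0.118) = -1.1850
ln β = −½·[z(H)² − z(FA)²] = −0.5 × (0.0377 − 1.4042) = 0.68325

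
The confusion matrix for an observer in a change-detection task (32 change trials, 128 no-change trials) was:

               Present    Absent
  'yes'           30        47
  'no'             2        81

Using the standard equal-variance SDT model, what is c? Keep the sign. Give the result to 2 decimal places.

H = 30/32 = 0.9375
FA = 47/128 = 0.3672
Φ⁻¹(H) = Φ⁻¹(0.9375) = 1.5341
Φ⁻¹(FA) = Φ⁻¹(0.3672) = -0.3393
c = −½·[z(H) + z(FA)] = −0.5 × (1.5341 + (-0.3393)) = -0.5974

c = -0.60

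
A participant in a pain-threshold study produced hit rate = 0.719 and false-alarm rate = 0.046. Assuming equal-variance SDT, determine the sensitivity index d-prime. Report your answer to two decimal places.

d-prime = 2.26

Φ⁻¹(H) = Φ⁻¹(0.719) = 0.5799
Φ⁻¹(FA) = Φ⁻¹(0.046) = -1.6849
d' = z(H) − z(FA) = 0.5799 − (-1.6849) = 2.2648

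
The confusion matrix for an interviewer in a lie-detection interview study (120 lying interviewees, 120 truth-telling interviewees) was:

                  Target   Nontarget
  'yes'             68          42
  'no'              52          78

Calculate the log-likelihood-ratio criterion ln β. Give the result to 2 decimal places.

ln β = 0.06

H = 68/120 = 0.5667
FA = 42/120 = 0.3500
z(H) = 0.168
z(FA) = -0.385
ln β = −½·[z(H)² − z(FA)²] = −0.5 × (0.028 − 0.148) = 0.060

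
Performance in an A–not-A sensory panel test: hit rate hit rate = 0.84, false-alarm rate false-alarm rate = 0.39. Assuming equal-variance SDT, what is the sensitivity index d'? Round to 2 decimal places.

Φ⁻¹(H) = 0.9945
Φ⁻¹(FA) = -0.2793
d' = z(H) − z(FA) = 0.9945 − (-0.2793) = 1.2738

d' = 1.27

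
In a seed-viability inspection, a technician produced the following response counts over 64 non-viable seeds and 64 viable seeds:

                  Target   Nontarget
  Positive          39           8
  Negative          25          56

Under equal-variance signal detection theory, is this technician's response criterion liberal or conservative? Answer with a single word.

z(H) = 0.278, z(FA) = -1.150
c = −½·(z(H) + z(FA)) = 0.436
c > 0 → conservative criterion (biased toward responding “no”).

conservative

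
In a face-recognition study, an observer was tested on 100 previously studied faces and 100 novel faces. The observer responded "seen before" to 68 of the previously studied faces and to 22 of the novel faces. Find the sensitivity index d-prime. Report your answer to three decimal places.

d-prime = 1.240

H = 68/100 = 0.6800
FA = 22/100 = 0.2200
z(H) = z(0.6800) = 0.4677
z(FA) = z(0.2200) = -0.7722
d' = z(H) − z(FA) = 0.4677 − (-0.7722) = 1.2399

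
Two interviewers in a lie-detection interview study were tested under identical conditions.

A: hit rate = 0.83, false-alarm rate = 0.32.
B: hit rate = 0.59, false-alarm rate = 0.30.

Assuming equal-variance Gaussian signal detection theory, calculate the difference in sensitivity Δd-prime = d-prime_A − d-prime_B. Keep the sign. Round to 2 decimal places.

Δd-prime = 0.67

A: z(0.83) = 0.954, z(0.32) = -0.468, d' = 1.422
B: z(0.59) = 0.228, z(0.30) = -0.524, d' = 0.752
Δd' = d'_A − d'_B = 1.422 − 0.752 = 0.670
A has the higher sensitivity.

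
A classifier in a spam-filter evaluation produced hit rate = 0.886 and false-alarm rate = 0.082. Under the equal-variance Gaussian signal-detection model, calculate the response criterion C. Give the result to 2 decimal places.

Φ⁻¹(0.886) = 1.206, Φ⁻¹(0.082) = -1.392
c = −½·[z(H) + z(FA)] = −0.5 × (1.206 + (-1.392)) = 0.093

C = 0.09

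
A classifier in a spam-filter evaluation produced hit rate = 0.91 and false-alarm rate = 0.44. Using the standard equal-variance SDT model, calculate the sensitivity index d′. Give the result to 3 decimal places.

d′ = 1.492

z(0.91) = 1.3408, z(0.44) = -0.1510
d' = z(H) − z(FA) = 1.3408 − (-0.1510) = 1.4918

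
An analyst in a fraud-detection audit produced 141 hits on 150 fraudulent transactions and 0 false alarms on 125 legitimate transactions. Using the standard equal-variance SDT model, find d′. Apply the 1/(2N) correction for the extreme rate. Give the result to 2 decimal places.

The false-alarm rate is 0/125 = 0, so apply the 1/(2N) correction: FA → 1/(2·125) = 0.00400.
z(H) = z(0.94000) = 1.555
z(FA) = z(0.00400) = -2.652
d' = 1.555 − (-2.652) = 4.207

d′ = 4.21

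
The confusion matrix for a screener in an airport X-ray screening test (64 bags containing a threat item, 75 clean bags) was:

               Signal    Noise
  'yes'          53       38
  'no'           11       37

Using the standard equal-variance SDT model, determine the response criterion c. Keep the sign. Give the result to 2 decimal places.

H = 53/64 = 0.8281
FA = 38/75 = 0.5067
z(0.8281) = 0.947, z(0.5067) = 0.017
c = −½·[z(H) + z(FA)] = −0.5 × (0.947 + 0.017) = -0.482
c < 0: the screener has a liberal response bias.

c = -0.48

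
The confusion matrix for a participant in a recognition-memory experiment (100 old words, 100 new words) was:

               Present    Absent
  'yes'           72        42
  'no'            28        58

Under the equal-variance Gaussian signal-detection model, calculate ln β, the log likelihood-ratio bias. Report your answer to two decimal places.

H = 72/100 = 0.7200
FA = 42/100 = 0.4200
Φ⁻¹(H) = Φ⁻¹(0.7200) = 0.583
Φ⁻¹(FA) = Φ⁻¹(0.4200) = -0.202
ln β = −½·[z(H)² − z(FA)²] = −0.5 × (0.340 − 0.041) = -0.1495

ln β = -0.15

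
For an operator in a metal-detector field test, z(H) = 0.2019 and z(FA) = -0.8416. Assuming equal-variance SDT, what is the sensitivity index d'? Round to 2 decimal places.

d' = 1.04

d' = z(H) − z(FA) = 0.2019 − (-0.8416) = 1.0435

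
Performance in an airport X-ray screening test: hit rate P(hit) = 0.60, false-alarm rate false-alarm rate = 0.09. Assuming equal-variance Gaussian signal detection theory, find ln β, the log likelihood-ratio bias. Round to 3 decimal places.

ln β = 0.867

z(H) = 0.2533
z(FA) = -1.3408
ln β = −½·[z(H)² − z(FA)²] = −0.5 × (0.0642 − 1.7977) = 0.86675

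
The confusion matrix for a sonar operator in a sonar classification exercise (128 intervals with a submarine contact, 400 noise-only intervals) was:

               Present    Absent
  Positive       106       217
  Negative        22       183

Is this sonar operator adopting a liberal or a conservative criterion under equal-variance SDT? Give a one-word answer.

z(H) = 0.947, z(FA) = 0.107
c = −½·(z(H) + z(FA)) = -0.527
c < 0 → liberal criterion (biased toward responding “yes”).

liberal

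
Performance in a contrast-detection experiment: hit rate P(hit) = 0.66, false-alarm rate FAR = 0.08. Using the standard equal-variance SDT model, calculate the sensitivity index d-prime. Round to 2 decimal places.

z(H) = z(0.66) = 0.4125
z(FA) = z(0.08) = -1.4051
d' = z(H) − z(FA) = 0.4125 − (-1.4051) = 1.8176

d-prime = 1.82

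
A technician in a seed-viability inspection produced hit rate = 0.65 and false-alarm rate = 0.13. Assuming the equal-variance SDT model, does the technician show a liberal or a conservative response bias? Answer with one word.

z(H) = 0.385, z(FA) = -1.126
c = −½·(z(H) + z(FA)) = 0.3705
c > 0 → conservative criterion (biased toward responding “no”).

conservative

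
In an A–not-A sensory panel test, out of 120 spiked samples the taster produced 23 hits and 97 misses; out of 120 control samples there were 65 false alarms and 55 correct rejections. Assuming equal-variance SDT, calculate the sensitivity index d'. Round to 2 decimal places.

d' = -0.98

H = 23/120 = 0.1917
FA = 65/120 = 0.5417
Φ⁻¹(H) = -0.872
Φ⁻¹(FA) = 0.105
d' = z(H) − z(FA) = -0.872 − 0.105 = -0.977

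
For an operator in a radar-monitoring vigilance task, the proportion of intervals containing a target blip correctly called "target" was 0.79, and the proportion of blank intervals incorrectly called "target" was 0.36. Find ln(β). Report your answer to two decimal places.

z(H) = z(0.79) = 0.806
z(FA) = z(0.36) = -0.358
ln β = −½·[z(H)² − z(FA)²] = −0.5 × (0.650 − 0.128) = -0.261

ln β = -0.26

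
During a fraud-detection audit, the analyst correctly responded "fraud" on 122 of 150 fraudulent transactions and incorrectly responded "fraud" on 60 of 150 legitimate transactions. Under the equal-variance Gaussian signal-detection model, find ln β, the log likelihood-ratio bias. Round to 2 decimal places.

H = 122/150 = 0.8133
FA = 60/150 = 0.4000
z(0.8133) = 0.890, z(0.4000) = -0.253
ln β = −½·[z(H)² − z(FA)²] = −0.5 × (0.792 − 0.064) = -0.364

ln β = -0.36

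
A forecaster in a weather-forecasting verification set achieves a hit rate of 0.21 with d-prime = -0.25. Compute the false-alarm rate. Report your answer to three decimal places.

z(hit rate) = z(0.21) = -0.8064
z(FA) = z(H) − d' = -0.8064 − (-0.25) = -0.5564
false-alarm rate = Φ(-0.5564) = 0.2890

false-alarm rate = 0.289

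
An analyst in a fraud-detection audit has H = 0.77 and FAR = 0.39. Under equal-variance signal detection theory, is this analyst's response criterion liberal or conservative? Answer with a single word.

liberal

z(H) = 0.739, z(FA) = -0.279
c = −½·(z(H) + z(FA)) = -0.230
c < 0 → liberal criterion (biased toward responding “yes”).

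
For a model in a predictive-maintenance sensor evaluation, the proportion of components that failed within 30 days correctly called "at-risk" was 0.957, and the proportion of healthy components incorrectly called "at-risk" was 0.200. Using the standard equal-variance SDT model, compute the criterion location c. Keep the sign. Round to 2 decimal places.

z(H) = z(0.957) = 1.717
z(FA) = z(0.200) = -0.842
c = −½·[z(H) + z(FA)] = −0.5 × (1.717 + (-0.842)) = -0.4375
c < 0: the model has a liberal response bias.

c = -0.44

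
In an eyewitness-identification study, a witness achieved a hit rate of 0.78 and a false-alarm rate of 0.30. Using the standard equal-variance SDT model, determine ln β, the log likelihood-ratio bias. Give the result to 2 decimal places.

Φ⁻¹(H) = Φ⁻¹(0.78) = 0.772
Φ⁻¹(FA) = Φ⁻¹(0.30) = -0.524
ln β = −½·[z(H)² − z(FA)²] = −0.5 × (0.596 − 0.275) = -0.1605

ln β = -0.16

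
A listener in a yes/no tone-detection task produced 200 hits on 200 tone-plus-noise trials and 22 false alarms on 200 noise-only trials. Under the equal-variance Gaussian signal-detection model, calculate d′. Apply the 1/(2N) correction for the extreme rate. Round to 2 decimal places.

d′ = 4.03

The hit rate is 200/200 = 1, so apply the 1/(2N) correction: H → 1 − 1/(2·200) = 0.99750.
z(H) = z(0.99750) = 2.807
z(FA) = z(0.11000) = -1.227
d' = 2.807 − (-1.227) = 4.034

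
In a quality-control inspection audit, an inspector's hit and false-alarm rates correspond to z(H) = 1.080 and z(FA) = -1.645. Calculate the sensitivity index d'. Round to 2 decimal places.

d' = 2.73

d' = z(H) − z(FA) = 1.080 − (-1.645) = 2.725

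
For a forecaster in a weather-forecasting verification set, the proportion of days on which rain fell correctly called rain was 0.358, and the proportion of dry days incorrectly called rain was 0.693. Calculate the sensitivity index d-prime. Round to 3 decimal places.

d-prime = -0.868

z(0.358) = -0.3638, z(0.693) = 0.5044
d' = z(H) − z(FA) = -0.3638 − 0.5044 = -0.8682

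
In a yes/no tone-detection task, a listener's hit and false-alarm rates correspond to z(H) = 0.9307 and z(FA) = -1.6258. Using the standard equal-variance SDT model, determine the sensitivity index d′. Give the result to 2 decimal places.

d' = z(H) − z(FA) = 0.9307 − (-1.6258) = 2.5565

d′ = 2.56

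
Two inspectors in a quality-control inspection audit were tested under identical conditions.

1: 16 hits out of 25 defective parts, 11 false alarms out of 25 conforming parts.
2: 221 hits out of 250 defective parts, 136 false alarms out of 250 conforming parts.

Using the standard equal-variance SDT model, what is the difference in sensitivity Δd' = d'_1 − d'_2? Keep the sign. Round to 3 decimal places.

1: z(0.6400) = 0.3585, z(0.4400) = -0.1510, d' = 0.5095
2: z(0.8840) = 1.1952, z(0.5440) = 0.1105, d' = 1.0847
Δd' = d'_1 − d'_2 = 0.5095 − 1.0847 = -0.5752
2 has the higher sensitivity.

Δd' = -0.575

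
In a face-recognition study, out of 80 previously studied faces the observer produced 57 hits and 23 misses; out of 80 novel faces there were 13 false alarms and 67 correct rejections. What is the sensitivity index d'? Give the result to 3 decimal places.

H = 57/80 = 0.7125
FA = 13/80 = 0.1625
z(H) = 0.5607
z(FA) = -0.9842
d' = z(H) − z(FA) = 0.5607 − (-0.9842) = 1.5449

d' = 1.545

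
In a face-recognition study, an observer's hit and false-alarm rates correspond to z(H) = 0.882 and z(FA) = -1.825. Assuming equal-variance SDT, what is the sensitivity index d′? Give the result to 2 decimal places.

d′ = 2.71

d' = z(H) − z(FA) = 0.882 − (-1.825) = 2.707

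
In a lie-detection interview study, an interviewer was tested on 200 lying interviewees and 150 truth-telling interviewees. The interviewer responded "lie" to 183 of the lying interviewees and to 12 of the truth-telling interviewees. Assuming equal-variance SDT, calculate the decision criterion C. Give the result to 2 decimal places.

C = 0.02

H = 183/200 = 0.9150
FA = 12/150 = 0.0800
z(H) = z(0.9150) = 1.3722
z(FA) = z(0.0800) = -1.4051
c = −½·[z(H) + z(FA)] = −0.5 × (1.3722 + (-1.4051)) = 0.01645
c > 0: the interviewer has a conservative response bias.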